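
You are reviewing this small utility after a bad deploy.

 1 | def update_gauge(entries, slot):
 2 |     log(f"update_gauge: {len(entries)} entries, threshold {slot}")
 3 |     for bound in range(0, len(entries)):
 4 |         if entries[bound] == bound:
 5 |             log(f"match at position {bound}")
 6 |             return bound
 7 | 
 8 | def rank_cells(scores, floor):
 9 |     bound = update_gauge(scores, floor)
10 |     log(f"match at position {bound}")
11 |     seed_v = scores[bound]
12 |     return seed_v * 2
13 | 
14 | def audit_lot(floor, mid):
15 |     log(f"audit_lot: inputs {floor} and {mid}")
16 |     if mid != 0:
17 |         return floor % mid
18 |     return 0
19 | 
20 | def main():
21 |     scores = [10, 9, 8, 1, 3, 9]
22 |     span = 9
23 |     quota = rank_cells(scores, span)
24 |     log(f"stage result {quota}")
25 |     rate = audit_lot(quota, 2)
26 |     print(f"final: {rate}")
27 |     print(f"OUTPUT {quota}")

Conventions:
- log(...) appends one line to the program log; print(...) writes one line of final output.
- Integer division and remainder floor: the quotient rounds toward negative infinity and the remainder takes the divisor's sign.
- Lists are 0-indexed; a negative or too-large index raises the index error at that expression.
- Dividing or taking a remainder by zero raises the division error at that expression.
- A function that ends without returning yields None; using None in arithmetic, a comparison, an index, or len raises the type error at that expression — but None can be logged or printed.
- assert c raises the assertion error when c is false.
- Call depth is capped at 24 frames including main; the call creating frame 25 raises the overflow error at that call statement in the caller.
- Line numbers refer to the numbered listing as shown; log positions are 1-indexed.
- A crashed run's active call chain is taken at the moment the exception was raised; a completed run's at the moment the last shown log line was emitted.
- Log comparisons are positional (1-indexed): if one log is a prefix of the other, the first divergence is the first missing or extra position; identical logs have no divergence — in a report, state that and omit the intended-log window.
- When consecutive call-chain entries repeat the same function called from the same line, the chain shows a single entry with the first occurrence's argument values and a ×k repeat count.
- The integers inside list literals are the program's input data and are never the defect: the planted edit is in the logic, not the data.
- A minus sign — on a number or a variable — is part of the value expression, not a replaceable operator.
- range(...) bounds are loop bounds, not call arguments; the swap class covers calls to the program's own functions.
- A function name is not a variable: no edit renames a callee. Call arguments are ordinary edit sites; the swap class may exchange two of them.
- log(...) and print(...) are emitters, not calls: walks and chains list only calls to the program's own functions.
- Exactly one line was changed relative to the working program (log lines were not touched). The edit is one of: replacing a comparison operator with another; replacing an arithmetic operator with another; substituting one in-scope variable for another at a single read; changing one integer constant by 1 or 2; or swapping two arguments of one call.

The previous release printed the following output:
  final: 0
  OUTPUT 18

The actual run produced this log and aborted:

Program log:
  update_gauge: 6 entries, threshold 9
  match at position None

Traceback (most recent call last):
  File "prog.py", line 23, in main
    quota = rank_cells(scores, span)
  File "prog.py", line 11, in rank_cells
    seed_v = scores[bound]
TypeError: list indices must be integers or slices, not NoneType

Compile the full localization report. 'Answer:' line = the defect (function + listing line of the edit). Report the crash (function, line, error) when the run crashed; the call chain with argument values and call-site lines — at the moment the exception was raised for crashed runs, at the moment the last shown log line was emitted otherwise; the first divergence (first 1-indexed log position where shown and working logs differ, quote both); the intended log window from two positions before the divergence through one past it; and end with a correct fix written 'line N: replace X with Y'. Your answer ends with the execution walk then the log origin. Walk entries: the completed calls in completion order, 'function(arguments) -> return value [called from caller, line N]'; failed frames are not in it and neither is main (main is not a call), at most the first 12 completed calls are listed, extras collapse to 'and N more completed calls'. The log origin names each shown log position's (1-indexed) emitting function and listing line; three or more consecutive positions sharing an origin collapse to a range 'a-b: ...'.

Answer: the defect is in update_gauge at line 4.
Key observation: Log line 2 is where behavior first shows: 'match at position None' appears instead of 'match at position 1'.
Crash: rank_cells, line 11, TypeError.
Call chain: main -> rank_cells([10, 9, 8, 1, 3, 9], 9) (called at line 23).
First divergence: position 2 — the shown line 'match at position None' should read 'match at position 1'.
Intended log window:
  1: update_gauge: 6 entries, threshold 9
  2: match at position 1
  3: match at position 1
Execution walk:
  update_gauge([10, 9, 8, 1, 3, 9], 9) -> None  [called from rank_cells, line 9]
Log origin:
  1: from update_gauge, line 2
  2: from rank_cells, line 10
A correct fix: line 4: replace `entries[bound] == bound` with `entries[bound] == slot`.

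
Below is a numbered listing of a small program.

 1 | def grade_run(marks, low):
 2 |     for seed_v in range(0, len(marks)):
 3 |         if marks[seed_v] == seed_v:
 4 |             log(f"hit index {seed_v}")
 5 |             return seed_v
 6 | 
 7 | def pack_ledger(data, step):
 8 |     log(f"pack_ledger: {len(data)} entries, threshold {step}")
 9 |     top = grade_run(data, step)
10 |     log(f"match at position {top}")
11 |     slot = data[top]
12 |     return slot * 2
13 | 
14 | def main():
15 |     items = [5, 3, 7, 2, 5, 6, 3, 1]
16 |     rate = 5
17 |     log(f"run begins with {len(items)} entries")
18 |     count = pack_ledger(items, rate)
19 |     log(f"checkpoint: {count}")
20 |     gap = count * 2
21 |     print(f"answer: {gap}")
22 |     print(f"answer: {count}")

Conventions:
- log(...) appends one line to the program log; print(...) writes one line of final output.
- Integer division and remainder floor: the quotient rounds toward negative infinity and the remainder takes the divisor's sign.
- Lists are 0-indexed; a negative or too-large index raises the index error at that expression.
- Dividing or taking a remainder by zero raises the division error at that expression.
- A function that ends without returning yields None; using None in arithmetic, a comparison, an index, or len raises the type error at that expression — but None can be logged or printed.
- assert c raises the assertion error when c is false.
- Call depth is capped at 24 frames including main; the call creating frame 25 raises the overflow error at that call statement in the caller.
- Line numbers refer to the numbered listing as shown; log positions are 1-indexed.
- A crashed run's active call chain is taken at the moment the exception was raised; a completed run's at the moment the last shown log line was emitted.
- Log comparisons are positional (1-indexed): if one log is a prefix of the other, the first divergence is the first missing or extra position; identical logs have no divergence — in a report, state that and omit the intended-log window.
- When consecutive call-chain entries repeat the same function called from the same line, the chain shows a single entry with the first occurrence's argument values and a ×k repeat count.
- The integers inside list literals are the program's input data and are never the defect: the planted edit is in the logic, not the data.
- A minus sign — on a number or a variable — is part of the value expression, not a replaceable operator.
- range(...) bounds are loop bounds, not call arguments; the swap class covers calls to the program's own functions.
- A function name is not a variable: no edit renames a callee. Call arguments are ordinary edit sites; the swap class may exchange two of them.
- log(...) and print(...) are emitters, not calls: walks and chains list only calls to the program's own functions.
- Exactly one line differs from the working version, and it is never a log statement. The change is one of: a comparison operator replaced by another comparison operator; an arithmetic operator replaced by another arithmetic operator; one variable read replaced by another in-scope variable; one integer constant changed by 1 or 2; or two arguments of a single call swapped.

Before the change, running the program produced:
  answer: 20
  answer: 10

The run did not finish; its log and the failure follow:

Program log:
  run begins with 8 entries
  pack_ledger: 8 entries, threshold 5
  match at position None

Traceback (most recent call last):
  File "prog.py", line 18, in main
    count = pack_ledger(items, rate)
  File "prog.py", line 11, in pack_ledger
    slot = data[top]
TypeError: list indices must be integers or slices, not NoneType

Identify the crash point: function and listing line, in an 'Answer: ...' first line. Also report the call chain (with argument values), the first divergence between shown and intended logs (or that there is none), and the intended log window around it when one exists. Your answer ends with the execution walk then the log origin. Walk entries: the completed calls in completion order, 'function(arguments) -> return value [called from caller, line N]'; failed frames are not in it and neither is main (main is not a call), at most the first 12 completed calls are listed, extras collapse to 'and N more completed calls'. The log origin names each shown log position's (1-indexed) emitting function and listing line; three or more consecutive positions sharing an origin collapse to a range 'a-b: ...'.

Answer: the error was raised in pack_ledger, line 11.
Core observation: The log first diverges at position 3: the faulty run prints 'match at position None' where the working version prints 'hit index 0'.
Call chain: main -> pack_ledger([5, 3, 7, 2, 5, 6, 3, 1], 5) (called at line 18).
First divergence: position 3 — shown 'match at position None', intended 'hit index 0'.
Intended log window:
  1: run begins with 8 entries
  2: pack_ledger: 8 entries, threshold 5
  3: hit index 0
  4: match at position 0
Execution walk:
  grade_run([5, 3, 7, 2, 5, 6, 3, 1], 5) -> None  [called from pack_ledger, line 9]
Log origin:
  1: from main, line 17
  2: from pack_ledger, line 8
  3: from pack_ledger, line 10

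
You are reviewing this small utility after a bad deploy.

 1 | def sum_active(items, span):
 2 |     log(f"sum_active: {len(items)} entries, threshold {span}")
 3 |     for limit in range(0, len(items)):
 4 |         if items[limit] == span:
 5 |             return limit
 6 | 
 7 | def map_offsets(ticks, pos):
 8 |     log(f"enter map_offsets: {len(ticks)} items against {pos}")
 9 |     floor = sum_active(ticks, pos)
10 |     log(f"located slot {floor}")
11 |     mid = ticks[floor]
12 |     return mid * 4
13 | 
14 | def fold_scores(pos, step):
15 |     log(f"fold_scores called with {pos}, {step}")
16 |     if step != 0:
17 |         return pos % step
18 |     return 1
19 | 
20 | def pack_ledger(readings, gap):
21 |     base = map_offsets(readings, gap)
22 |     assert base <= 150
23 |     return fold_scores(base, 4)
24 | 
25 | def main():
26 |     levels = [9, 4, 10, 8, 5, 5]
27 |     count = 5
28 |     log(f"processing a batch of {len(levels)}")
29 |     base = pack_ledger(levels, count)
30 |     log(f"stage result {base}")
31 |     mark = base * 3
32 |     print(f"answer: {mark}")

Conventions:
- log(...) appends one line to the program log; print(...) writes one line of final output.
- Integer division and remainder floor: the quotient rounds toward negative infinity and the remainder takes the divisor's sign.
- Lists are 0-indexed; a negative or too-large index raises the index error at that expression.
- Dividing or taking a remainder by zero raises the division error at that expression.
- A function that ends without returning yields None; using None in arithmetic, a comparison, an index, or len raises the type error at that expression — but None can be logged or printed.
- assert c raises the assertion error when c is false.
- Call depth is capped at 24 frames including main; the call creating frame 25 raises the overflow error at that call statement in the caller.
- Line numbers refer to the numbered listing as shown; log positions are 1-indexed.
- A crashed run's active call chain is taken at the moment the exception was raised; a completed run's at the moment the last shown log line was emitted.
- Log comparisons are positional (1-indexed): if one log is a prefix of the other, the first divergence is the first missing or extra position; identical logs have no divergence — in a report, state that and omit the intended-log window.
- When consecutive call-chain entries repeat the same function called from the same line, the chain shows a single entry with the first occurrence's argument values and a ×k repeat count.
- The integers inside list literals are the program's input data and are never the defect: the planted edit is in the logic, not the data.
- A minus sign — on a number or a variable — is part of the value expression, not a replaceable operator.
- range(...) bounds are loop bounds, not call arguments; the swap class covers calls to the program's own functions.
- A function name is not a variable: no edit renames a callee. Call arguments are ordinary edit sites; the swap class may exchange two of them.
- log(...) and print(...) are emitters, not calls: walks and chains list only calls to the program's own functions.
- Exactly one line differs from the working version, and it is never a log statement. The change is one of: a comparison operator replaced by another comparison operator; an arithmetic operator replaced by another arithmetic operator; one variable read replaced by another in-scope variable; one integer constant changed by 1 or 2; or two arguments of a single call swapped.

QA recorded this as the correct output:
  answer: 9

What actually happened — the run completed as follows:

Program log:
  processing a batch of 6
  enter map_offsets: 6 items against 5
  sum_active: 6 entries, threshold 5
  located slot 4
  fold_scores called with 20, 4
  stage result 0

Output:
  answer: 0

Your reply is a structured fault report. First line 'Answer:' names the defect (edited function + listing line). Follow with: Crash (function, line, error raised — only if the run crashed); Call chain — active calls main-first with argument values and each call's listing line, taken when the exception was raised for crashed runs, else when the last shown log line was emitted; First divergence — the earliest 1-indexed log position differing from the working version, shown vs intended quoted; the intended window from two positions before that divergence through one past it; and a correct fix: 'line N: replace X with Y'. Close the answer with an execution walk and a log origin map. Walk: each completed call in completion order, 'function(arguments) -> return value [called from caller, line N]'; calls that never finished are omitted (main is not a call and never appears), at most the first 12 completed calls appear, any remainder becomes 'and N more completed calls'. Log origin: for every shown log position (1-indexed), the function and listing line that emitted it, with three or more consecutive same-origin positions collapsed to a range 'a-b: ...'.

Answer: the defect is in map_offsets at line 12.
The tell: Position 5 is the first bad log line: 'fold_scores called with 20, 4' should read 'fold_scores called with 15, 4'.
Call chain: main.
First divergence: at position 5 the run shows 'fold_scores called with 20, 4' where the working version logs 'fold_scores called with 15, 4'.
Intended log window:
  3: sum_active: 6 entries, threshold 5
  4: located slot 4
  5: fold_scores called with 15, 4
  6: stage result 3
Execution walk:
  sum_active([9, 4, 10, 8, 5, 5], 5) -> 4  [called from map_offsets, line 9]
  map_offsets([9, 4, 10, 8, 5, 5], 5) -> 20  [called from pack_ledger, line 21]
  fold_scores(20, 4) -> 0  [called from pack_ledger, line 23]
  pack_ledger([9, 4, 10, 8, 5, 5], 5) -> 0  [called from main, line 29]
Origin of each log line:
  1 — main, line 28
  2 — map_offsets, line 8
  3 — sum_active, line 2
  4 — map_offsets, line 10
  5 — fold_scores, line 15
  6 — main, line 30
A correct fix: line 12: replace `4` with `3`.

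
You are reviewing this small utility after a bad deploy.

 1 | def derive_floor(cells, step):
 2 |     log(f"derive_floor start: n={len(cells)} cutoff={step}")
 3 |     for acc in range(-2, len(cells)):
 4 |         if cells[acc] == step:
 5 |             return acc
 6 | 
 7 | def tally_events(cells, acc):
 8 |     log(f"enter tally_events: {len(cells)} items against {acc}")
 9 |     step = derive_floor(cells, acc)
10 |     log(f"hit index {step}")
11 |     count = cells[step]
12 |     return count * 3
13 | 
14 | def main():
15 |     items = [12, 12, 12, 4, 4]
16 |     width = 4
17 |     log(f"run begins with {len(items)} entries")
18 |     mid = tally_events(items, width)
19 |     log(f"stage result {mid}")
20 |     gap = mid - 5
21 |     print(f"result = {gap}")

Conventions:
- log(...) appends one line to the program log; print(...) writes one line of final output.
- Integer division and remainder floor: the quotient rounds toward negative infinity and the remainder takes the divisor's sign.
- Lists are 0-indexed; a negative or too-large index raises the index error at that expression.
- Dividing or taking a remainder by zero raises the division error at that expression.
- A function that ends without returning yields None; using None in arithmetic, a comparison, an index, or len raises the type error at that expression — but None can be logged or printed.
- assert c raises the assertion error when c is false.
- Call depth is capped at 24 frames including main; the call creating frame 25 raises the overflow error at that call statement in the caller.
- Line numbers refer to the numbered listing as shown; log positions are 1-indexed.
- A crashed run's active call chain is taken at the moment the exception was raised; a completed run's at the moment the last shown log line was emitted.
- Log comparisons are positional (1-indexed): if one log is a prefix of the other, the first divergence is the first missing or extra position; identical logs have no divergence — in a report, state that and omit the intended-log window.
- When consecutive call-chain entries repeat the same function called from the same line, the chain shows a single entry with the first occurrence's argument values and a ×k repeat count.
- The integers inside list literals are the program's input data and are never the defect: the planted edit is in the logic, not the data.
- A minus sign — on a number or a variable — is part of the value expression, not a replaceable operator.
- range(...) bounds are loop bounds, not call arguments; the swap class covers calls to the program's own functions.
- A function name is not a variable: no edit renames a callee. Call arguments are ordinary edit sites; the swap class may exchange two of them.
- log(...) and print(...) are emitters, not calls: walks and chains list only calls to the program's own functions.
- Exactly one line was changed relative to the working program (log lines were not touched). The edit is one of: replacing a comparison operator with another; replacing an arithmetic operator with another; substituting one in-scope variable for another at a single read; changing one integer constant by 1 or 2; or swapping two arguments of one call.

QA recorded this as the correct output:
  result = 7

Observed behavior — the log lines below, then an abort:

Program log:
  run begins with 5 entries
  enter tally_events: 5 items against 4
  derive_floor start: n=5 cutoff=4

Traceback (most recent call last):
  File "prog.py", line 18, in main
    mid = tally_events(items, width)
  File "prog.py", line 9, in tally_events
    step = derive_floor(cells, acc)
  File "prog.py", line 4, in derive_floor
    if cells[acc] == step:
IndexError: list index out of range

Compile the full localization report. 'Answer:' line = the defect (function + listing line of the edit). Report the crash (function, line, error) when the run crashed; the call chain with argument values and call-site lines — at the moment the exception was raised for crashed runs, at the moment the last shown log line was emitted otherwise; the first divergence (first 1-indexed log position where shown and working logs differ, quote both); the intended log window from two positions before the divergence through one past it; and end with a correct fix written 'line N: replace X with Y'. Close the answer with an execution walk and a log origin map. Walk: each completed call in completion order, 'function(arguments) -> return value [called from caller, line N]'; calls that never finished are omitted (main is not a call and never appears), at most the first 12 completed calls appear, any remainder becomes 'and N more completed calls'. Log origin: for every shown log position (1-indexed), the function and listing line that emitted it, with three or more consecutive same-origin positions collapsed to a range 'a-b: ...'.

Answer: the defect is in derive_floor at line 3.
The tell: The faulty run's log stops after 3 lines; the working version's next line would be 'hit index 3'.
Crash: derive_floor, line 4, IndexError.
Call chain: main -> tally_events([12, 12, 12, 4, 4], 4) (called at line 18) -> derive_floor([12, 12, 12, 4, 4], 4) (called at line 9).
First divergence: position 4 — the faulty run's log ends after 3 lines; the working version continues with 'hit index 3'.
Intended log window:
  2: enter tally_events: 5 items against 4
  3: derive_floor start: n=5 cutoff=4
  4: hit index 3
  5: stage result 12
Execution walk:
  (no call completed)
Log line origins:
  1: logged in main at line 17
  2: logged in tally_events at line 8
  3: logged in derive_floor at line 2
A correct fix: line 3: replace `-2` with `0`.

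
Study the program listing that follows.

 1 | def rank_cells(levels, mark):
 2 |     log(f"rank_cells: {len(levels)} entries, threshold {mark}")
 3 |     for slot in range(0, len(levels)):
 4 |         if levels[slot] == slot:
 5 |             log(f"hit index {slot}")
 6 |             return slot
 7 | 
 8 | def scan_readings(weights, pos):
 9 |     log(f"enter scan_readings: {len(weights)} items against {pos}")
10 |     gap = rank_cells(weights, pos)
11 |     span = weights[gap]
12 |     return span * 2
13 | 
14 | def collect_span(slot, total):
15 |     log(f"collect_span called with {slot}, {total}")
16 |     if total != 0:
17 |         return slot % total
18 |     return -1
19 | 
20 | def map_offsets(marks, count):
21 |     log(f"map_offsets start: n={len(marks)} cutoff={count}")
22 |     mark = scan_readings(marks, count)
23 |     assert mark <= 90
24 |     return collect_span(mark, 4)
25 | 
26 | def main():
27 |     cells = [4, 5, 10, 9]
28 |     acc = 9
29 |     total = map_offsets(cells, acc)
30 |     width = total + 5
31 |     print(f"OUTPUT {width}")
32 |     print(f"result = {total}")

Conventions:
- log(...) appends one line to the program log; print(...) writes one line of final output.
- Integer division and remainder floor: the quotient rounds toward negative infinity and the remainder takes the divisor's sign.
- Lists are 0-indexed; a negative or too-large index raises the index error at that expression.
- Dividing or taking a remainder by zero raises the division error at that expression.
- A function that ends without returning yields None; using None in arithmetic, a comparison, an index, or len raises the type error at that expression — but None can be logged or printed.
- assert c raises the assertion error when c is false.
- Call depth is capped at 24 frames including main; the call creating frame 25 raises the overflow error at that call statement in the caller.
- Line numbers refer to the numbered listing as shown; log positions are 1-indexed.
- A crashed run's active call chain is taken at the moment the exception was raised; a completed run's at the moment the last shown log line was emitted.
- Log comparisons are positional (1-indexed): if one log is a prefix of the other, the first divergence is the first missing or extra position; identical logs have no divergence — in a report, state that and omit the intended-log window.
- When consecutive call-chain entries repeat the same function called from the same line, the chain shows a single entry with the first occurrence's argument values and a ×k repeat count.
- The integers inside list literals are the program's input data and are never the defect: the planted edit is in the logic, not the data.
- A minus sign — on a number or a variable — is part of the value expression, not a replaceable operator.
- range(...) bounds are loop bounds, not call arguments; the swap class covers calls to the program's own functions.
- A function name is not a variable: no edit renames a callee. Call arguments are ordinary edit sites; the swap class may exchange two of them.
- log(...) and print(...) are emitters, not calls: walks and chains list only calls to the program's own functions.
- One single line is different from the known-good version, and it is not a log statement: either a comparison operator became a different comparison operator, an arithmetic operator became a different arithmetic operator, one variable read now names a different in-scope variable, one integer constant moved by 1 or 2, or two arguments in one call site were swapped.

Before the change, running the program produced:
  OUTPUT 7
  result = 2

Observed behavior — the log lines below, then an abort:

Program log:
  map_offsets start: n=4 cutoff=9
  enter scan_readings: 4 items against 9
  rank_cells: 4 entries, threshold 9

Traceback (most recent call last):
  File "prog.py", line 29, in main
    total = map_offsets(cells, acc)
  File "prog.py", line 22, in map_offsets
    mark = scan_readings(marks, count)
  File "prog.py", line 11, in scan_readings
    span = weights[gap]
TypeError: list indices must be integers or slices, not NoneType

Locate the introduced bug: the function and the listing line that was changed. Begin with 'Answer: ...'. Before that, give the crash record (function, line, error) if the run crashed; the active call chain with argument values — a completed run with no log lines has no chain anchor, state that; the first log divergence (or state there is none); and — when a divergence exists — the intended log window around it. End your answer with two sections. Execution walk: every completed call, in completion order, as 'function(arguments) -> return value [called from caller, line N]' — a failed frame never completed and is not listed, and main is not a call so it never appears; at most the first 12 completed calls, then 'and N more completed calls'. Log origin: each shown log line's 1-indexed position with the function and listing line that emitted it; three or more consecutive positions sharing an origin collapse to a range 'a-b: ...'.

Answer: the defect is in rank_cells at line 4.
Key fact: Only 3 log lines were emitted before the run died; the intended continuation was 'hit index 3'.
Crash: scan_readings, line 11, TypeError.
Call chain: main -> map_offsets([4, 5, 10, 9], 9) (called at line 29) -> scan_readings([4, 5, 10, 9], 9) (called at line 22).
First divergence: position 4 — the faulty run's log ends after 3 lines; the working version continues with 'hit index 3'.
Intended log window:
  2: enter scan_readings: 4 items against 9
  3: rank_cells: 4 entries, threshold 9
  4: hit index 3
  5: collect_span called with 18, 4
Execution walk:
  rank_cells([4, 5, 10, 9], 9) -> None  [called from scan_readings, line 10]
Log origins:
  1: emitted by map_offsets (line 21)
  2: emitted by scan_readings (line 9)
  3: emitted by rank_cells (line 2)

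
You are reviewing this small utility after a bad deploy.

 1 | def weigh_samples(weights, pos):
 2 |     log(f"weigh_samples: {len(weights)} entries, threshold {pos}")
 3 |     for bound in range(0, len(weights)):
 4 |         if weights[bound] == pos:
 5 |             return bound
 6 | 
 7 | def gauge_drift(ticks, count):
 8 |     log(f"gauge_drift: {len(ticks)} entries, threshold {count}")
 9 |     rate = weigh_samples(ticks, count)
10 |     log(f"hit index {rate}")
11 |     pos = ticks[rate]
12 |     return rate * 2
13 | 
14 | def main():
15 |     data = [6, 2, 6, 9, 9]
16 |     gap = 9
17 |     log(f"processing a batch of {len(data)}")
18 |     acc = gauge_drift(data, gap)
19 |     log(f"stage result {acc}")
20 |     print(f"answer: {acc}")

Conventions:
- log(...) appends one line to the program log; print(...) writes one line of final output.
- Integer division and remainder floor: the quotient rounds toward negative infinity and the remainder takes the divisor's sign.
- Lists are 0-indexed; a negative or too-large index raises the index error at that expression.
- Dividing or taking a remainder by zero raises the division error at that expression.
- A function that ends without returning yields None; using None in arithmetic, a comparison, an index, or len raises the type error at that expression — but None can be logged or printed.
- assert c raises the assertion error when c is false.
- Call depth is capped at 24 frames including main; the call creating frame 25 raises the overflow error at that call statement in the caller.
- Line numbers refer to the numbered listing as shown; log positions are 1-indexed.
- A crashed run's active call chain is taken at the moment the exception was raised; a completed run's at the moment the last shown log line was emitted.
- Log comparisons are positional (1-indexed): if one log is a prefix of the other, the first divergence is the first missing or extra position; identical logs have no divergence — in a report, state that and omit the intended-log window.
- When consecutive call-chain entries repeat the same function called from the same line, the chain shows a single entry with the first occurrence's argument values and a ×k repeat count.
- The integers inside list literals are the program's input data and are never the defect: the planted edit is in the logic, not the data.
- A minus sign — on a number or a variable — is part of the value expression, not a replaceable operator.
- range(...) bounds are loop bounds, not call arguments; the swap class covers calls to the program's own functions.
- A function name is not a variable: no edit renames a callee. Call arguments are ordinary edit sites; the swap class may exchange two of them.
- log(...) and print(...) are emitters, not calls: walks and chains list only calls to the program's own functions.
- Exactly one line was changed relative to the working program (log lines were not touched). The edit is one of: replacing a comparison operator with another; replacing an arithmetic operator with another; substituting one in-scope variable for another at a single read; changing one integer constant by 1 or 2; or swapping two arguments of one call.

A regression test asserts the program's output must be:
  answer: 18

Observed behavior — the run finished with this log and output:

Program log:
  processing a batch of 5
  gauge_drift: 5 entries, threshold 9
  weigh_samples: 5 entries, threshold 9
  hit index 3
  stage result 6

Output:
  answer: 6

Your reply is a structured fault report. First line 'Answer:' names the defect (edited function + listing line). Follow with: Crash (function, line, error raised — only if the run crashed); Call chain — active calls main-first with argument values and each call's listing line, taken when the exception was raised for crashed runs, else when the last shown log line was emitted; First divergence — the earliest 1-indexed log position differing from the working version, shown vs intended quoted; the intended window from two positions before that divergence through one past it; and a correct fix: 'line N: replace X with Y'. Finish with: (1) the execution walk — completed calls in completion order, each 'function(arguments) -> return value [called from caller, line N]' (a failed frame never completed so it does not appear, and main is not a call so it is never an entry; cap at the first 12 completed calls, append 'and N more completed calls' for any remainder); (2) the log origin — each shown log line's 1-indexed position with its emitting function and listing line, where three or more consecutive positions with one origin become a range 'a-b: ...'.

Answer: the defect is in gauge_drift at line 12.
The tell: The log first diverges at position 5: the faulty run prints 'stage result 6' where the working version prints 'stage result 18'.
Call chain: main.
First divergence: position 5 — shown 'stage result 6', intended 'stage result 18'.
Intended log window:
  3: weigh_samples: 5 entries, threshold 9
  4: hit index 3
  5: stage result 18
Execution walk:
  weigh_samples([6, 2, 6, 9, 9], 9) -> 3  [called from gauge_drift, line 9]
  gauge_drift([6, 2, 6, 9, 9], 9) -> 6  [called from main, line 18]
Log origin:
  1: emitted by main (line 17)
  2: emitted by gauge_drift (line 8)
  3: emitted by weigh_samples (line 2)
  4: emitted by gauge_drift (line 10)
  5: emitted by main (line 19)
A correct fix: line 12: replace `rate` with `pos`.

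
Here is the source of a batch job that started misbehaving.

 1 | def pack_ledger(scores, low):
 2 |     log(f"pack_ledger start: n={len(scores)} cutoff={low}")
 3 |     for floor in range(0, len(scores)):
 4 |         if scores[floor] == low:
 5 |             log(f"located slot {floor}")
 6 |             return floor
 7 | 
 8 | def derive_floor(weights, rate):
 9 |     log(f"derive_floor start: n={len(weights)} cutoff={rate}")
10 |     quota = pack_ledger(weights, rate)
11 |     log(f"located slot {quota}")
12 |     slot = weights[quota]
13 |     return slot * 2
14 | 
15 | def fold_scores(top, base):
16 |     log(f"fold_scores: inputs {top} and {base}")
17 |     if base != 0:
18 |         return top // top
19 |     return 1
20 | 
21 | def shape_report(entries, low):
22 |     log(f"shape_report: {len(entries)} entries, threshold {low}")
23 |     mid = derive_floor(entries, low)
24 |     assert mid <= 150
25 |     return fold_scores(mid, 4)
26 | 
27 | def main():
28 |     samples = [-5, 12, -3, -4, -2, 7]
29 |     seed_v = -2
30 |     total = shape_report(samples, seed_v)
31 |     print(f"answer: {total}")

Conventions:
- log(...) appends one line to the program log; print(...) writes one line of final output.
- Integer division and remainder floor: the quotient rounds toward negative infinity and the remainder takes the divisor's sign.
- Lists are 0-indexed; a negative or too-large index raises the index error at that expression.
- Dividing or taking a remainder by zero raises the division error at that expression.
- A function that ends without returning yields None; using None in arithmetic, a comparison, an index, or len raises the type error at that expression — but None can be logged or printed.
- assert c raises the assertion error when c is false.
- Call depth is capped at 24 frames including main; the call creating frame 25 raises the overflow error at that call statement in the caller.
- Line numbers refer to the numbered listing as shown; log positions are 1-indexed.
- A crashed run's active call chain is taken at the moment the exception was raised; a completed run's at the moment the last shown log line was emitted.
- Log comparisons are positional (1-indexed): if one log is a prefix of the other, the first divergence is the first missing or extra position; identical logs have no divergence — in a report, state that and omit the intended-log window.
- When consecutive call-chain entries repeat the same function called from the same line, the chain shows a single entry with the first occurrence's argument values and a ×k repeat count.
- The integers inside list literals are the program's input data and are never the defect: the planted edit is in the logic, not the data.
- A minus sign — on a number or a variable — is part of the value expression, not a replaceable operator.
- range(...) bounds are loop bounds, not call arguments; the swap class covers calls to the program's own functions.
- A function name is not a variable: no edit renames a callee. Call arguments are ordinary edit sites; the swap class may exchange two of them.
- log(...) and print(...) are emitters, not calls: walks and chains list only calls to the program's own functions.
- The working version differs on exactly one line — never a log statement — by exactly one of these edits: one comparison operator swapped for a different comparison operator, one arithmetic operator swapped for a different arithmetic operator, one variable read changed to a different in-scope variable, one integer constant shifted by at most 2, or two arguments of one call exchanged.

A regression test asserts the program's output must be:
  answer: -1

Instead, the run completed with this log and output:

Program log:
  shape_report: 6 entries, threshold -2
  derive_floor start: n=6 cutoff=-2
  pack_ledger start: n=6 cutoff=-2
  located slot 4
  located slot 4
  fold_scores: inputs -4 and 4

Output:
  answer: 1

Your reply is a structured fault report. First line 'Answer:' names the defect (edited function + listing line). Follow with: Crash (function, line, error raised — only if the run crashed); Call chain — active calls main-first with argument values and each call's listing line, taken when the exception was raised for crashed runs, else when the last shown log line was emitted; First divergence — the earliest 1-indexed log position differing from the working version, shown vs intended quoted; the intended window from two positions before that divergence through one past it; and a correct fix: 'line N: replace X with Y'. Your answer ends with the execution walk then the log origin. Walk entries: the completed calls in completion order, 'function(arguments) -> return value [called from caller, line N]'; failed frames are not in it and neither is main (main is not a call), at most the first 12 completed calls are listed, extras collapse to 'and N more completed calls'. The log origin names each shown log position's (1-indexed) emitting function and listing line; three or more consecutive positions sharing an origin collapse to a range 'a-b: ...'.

Answer: the defect is in fold_scores at line 18.
The tell: Nothing in the log betrays the bug — only the output does.
Call chain: main -> shape_report([-5, 12, -3, -4, -2, 7], -2) (called at line 30) -> fold_scores(-4, 4) (called at line 25).
First divergence: none (the log streams are identical).
Execution walk:
  pack_ledger([-5, 12, -3, -4, -2, 7], -2) -> 4  [called from derive_floor, line 10]
  derive_floor([-5, 12, -3, -4, -2, 7], -2) -> -4  [called from shape_report, line 23]
  fold_scores(-4, 4) -> 1  [called from shape_report, line 25]
  shape_report([-5, 12, -3, -4, -2, 7], -2) -> 1  [called from main, line 30]
Log origins:
  1: from shape_report, line 22
  2: from derive_floor, line 9
  3: from pack_ledger, line 2
  4: from pack_ledger, line 5
  5: from derive_floor, line 11
  6: from fold_scores, line 16
A correct fix: line 18: replace `top // top` with `top // base`.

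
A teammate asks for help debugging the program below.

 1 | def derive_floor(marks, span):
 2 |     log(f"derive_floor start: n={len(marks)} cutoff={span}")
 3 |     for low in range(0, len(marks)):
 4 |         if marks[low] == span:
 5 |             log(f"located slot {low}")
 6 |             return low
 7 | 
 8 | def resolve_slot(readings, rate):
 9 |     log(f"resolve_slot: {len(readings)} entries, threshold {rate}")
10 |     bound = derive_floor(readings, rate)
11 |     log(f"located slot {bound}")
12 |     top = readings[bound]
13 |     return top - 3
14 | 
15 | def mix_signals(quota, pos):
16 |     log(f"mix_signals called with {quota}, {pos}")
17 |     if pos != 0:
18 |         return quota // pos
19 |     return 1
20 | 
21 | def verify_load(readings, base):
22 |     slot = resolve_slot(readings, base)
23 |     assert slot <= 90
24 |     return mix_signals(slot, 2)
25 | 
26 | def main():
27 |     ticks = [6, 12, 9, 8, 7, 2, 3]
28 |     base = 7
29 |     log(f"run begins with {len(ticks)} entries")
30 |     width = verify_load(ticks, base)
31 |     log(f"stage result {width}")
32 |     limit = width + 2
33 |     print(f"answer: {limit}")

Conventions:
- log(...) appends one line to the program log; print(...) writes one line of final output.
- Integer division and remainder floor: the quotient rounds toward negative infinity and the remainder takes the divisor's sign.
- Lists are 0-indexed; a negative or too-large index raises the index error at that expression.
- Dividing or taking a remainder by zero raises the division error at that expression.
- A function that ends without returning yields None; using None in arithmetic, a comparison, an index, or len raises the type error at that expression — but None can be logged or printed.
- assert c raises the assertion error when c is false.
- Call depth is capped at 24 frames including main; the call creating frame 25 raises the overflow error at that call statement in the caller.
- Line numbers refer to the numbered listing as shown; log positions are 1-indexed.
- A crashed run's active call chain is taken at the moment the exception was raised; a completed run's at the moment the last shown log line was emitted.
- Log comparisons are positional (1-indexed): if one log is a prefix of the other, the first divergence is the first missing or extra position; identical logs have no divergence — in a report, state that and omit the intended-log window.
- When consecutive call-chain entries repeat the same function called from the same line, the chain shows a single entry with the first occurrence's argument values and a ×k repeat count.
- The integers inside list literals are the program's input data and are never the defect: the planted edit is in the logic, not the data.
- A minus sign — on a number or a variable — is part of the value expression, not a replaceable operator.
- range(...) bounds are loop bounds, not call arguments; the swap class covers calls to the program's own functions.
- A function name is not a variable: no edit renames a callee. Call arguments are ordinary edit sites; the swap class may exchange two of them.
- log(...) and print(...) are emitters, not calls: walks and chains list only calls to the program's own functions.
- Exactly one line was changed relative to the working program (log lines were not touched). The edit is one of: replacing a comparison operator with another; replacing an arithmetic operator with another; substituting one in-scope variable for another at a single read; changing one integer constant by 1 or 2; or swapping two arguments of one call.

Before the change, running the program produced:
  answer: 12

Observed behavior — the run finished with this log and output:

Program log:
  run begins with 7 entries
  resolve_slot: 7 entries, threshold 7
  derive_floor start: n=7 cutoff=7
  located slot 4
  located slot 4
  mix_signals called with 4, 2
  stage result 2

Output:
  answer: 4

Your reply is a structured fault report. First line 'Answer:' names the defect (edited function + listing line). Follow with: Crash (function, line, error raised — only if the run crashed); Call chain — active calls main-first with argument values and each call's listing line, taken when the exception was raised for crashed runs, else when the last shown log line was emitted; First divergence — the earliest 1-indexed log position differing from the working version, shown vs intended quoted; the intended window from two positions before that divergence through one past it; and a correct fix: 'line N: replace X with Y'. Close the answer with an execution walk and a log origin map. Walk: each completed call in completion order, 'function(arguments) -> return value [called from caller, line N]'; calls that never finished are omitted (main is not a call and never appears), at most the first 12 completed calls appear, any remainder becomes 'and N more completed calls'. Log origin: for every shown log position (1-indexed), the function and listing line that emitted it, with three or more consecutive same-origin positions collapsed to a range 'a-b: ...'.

Answer: the defect is in resolve_slot at line 13.
Core observation: At log position 6 the runs split — shown 'mix_signals called with 4, 2', but the working version logs 'mix_signals called with 21, 2'.
Call chain: main.
First divergence: at position 6 the run shows 'mix_signals called with 4, 2' where the working version logs 'mix_signals called with 21, 2'.
Intended log window:
  4: located slot 4
  5: located slot 4
  6: mix_signals called with 21, 2
  7: stage result 10
Execution walk:
  derive_floor([6, 12, 9, 8, 7, 2, 3], 7) -> 4  [called from resolve_slot, line 10]
  resolve_slot([6, 12, 9, 8, 7, 2, 3], 7) -> 4  [called from verify_load, line 22]
  mix_signals(4, 2) -> 2  [called from verify_load, line 24]
  verify_load([6, 12, 9, 8, 7, 2, 3], 7) -> 2  [called from main, line 30]
Log line origins:
  1 — main, line 29
  2 — resolve_slot, line 9
  3 — derive_floor, line 2
  4 — derive_floor, line 5
  5 — resolve_slot, line 11
  6 — mix_signals, line 16
  7 — main, line 31
A correct fix: line 13: replace `-` with `*`.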